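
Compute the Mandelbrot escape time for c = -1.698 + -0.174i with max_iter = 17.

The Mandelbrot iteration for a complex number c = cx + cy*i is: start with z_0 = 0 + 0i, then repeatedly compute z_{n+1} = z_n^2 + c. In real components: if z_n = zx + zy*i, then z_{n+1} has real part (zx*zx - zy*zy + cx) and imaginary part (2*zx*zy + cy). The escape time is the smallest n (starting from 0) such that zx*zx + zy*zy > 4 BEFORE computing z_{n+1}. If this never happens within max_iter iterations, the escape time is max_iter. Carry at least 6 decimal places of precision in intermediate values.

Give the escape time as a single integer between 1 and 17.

Answer: 4

Derivation:
z_0 = 0 + 0i, c = -1.6980 + -0.1740i
Iter 1: z = -1.6980 + -0.1740i, |z|^2 = 2.9135
Iter 2: z = 1.1549 + 0.4169i, |z|^2 = 1.5077
Iter 3: z = -0.5380 + 0.7890i, |z|^2 = 0.9119
Iter 4: z = -2.0311 + -1.0229i, |z|^2 = 5.1717
Escaped at iteration 4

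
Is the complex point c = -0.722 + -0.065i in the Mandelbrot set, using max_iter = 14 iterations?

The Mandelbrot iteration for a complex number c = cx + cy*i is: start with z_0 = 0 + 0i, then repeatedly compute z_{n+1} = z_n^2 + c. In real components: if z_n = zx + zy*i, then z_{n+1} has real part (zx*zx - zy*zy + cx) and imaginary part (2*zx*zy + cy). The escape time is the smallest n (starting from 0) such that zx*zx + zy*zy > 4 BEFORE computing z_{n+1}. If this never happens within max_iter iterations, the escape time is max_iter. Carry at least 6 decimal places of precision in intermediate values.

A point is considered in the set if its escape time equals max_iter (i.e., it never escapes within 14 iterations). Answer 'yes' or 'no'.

z_0 = 0 + 0i, c = -0.7220 + -0.0650i
Iter 1: z = -0.7220 + -0.0650i, |z|^2 = 0.5255
Iter 2: z = -0.2049 + 0.0289i, |z|^2 = 0.0428
Iter 3: z = -0.6808 + -0.0768i, |z|^2 = 0.4694
Iter 4: z = -0.2644 + 0.0396i, |z|^2 = 0.0715
Iter 5: z = -0.6537 + -0.0859i, |z|^2 = 0.4347
Iter 6: z = -0.3021 + 0.0474i, |z|^2 = 0.0935
Iter 7: z = -0.6330 + -0.0936i, |z|^2 = 0.4094
Iter 8: z = -0.3301 + 0.0535i, |z|^2 = 0.1118
Iter 9: z = -0.6159 + -0.1003i, |z|^2 = 0.3894
Iter 10: z = -0.3527 + 0.0586i, |z|^2 = 0.1279
Iter 11: z = -0.6010 + -0.1063i, |z|^2 = 0.3725
Iter 12: z = -0.3721 + 0.0628i, |z|^2 = 0.1424
Iter 13: z = -0.5875 + -0.1117i, |z|^2 = 0.3576
Did not escape in 14 iterations → in set

Answer: yes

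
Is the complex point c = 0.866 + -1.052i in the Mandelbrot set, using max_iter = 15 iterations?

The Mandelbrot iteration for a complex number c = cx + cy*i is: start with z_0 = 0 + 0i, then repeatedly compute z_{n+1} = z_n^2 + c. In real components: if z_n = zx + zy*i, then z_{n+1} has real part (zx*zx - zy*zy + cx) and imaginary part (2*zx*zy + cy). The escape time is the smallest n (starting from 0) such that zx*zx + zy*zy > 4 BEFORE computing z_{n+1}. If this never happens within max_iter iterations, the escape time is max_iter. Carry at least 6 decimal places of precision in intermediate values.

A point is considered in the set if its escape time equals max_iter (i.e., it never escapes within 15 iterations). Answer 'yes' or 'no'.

z_0 = 0 + 0i, c = 0.8660 + -1.0520i
Iter 1: z = 0.8660 + -1.0520i, |z|^2 = 1.8567
Iter 2: z = 0.5093 + -2.8741i, |z|^2 = 8.5196
Escaped at iteration 2

Answer: no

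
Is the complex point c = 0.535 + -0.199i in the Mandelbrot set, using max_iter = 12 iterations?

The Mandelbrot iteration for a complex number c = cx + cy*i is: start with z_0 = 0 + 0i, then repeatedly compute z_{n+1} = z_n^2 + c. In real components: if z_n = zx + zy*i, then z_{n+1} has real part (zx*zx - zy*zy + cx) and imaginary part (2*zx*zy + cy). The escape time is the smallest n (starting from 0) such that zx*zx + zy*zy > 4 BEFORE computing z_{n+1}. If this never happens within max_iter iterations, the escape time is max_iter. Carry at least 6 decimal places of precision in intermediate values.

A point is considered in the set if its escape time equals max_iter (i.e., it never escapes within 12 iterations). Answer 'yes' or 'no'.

Answer: no

Derivation:
z_0 = 0 + 0i, c = 0.5350 + -0.1990i
Iter 1: z = 0.5350 + -0.1990i, |z|^2 = 0.3258
Iter 2: z = 0.7816 + -0.4119i, |z|^2 = 0.7806
Iter 3: z = 0.9762 + -0.8429i, |z|^2 = 1.6636
Iter 4: z = 0.7775 + -1.8449i, |z|^2 = 4.0080
Escaped at iteration 4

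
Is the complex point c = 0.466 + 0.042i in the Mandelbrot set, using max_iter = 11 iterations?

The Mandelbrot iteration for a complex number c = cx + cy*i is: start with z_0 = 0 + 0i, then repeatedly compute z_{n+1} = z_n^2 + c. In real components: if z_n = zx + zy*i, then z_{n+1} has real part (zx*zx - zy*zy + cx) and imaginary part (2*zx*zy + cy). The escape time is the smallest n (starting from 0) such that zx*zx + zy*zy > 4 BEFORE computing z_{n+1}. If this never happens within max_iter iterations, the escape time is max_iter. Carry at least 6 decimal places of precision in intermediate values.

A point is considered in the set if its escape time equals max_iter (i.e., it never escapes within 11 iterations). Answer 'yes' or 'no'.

z_0 = 0 + 0i, c = 0.4660 + 0.0420i
Iter 1: z = 0.4660 + 0.0420i, |z|^2 = 0.2189
Iter 2: z = 0.6814 + 0.0811i, |z|^2 = 0.4709
Iter 3: z = 0.9237 + 0.1526i, |z|^2 = 0.8765
Iter 4: z = 1.2960 + 0.3239i, |z|^2 = 1.7844
Iter 5: z = 2.0406 + 0.8815i, |z|^2 = 4.9411
Escaped at iteration 5

Answer: no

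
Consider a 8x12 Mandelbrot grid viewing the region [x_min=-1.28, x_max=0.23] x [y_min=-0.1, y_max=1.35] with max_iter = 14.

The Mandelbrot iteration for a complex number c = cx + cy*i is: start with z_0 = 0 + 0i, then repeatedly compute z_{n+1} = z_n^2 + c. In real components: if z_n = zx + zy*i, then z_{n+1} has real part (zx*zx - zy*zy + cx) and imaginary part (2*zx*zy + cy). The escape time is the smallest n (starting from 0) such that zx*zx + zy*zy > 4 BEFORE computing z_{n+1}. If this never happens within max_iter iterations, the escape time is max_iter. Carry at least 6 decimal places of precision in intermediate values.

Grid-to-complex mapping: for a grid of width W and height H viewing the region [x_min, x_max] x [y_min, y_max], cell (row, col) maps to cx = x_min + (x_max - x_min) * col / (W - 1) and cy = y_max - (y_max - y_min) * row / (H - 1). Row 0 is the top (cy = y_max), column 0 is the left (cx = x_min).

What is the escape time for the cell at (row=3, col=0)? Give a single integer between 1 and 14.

z_0 = 0 + 0i, c = -1.2800 + 0.9545i
Iter 1: z = -1.2800 + 0.9545i, |z|^2 = 2.5496
Iter 2: z = -0.5528 + -1.4891i, |z|^2 = 2.5229
Iter 3: z = -3.1919 + 2.6008i, |z|^2 = 16.9518
Escaped at iteration 3

Answer: 3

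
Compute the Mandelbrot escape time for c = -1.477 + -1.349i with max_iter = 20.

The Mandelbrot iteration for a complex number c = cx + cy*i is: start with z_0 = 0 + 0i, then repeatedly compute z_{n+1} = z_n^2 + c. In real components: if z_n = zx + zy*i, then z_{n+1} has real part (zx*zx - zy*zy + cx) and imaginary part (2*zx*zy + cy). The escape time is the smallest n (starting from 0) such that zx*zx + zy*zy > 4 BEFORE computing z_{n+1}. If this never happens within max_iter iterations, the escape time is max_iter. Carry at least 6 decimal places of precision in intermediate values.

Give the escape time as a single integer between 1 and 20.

Answer: 1

Derivation:
z_0 = 0 + 0i, c = -1.4770 + -1.3490i
Iter 1: z = -1.4770 + -1.3490i, |z|^2 = 4.0013
Escaped at iteration 1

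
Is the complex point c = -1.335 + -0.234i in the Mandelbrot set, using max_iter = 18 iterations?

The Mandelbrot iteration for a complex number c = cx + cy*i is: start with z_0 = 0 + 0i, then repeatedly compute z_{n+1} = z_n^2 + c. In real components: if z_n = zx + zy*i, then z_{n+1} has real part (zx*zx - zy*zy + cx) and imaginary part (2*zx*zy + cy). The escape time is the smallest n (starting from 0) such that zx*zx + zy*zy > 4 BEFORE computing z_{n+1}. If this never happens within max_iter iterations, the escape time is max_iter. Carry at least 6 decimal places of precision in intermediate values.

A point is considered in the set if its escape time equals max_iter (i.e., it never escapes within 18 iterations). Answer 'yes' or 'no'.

z_0 = 0 + 0i, c = -1.3350 + -0.2340i
Iter 1: z = -1.3350 + -0.2340i, |z|^2 = 1.8370
Iter 2: z = 0.3925 + 0.3908i, |z|^2 = 0.3067
Iter 3: z = -1.3337 + 0.0727i, |z|^2 = 1.7840
Iter 4: z = 0.4384 + -0.4280i, |z|^2 = 0.3754
Iter 5: z = -1.3260 + -0.6093i, |z|^2 = 2.1295
Iter 6: z = 0.0520 + 1.3818i, |z|^2 = 1.9122
Iter 7: z = -3.2418 + -0.0902i, |z|^2 = 10.5172
Escaped at iteration 7

Answer: no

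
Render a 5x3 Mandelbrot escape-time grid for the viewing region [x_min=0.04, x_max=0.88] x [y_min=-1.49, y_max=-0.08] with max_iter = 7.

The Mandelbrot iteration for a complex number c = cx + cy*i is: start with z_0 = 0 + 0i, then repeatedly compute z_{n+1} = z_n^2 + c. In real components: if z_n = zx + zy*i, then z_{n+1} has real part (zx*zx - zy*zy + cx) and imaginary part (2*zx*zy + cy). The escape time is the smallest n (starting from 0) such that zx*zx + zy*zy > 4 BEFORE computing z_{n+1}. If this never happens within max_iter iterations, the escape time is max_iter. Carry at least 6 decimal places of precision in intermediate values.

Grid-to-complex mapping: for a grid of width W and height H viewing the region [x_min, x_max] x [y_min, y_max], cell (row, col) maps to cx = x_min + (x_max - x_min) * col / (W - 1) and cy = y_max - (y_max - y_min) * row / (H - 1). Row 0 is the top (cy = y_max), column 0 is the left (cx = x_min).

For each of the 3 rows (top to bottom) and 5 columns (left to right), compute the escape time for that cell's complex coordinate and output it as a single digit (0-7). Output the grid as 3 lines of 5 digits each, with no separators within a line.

(row=0, col=0): c = 0.0400 + -0.0800i → escape time 7
(row=0, col=1): c = 0.2500 + -0.0800i → escape time 7
(row=0, col=2): c = 0.4600 + -0.0800i → escape time 5
(row=0, col=3): c = 0.6700 + -0.0800i → escape time 4
(row=0, col=4): c = 0.8800 + -0.0800i → escape time 3
(row=1, col=0): c = 0.0400 + -0.7850i → escape time 7
(row=1, col=1): c = 0.2500 + -0.7850i → escape time 5
(row=1, col=2): c = 0.4600 + -0.7850i → escape time 3
(row=1, col=3): c = 0.6700 + -0.7850i → escape time 3
(row=1, col=4): c = 0.8800 + -0.7850i → escape time 2
(row=2, col=0): c = 0.0400 + -1.4900i → escape time 2
(row=2, col=1): c = 0.2500 + -1.4900i → escape time 2
(row=2, col=2): c = 0.4600 + -1.4900i → escape time 2
(row=2, col=3): c = 0.6700 + -1.4900i → escape time 2
(row=2, col=4): c = 0.8800 + -1.4900i → escape time 2

Answer: 77543
75332
22222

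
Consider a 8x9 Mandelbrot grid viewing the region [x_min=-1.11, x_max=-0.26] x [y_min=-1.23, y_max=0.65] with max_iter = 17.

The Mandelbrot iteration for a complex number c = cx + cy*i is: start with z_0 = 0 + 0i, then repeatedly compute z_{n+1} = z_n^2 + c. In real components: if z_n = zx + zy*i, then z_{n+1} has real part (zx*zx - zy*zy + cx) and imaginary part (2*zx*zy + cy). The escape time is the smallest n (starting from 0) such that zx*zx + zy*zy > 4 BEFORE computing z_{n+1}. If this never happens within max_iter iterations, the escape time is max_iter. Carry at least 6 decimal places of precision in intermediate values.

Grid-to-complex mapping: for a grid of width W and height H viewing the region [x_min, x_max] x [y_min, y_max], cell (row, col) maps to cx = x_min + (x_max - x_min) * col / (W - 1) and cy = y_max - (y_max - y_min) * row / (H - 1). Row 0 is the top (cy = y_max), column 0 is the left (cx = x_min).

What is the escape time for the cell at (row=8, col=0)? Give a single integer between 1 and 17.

Answer: 2

Derivation:
z_0 = 0 + 0i, c = -1.1100 + -1.2300i
Iter 1: z = -1.1100 + -1.2300i, |z|^2 = 2.7450
Iter 2: z = -1.3908 + 1.5006i, |z|^2 = 4.1861
Escaped at iteration 2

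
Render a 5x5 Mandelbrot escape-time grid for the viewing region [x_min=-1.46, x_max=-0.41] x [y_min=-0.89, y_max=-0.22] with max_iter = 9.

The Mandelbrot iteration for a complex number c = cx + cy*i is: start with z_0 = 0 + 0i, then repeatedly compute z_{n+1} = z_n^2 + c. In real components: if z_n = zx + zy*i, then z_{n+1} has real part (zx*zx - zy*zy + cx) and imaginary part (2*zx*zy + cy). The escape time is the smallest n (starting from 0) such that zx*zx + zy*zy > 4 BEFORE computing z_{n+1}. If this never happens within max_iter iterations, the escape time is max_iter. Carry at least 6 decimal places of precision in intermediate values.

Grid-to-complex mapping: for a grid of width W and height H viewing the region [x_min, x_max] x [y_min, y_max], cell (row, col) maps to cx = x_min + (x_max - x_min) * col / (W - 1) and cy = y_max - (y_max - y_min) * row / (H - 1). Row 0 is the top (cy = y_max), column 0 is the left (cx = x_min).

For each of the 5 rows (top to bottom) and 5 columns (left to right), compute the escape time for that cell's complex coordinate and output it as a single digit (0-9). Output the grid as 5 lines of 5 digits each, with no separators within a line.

(row=0, col=0): c = -1.4600 + -0.2200i → escape time 5
(row=0, col=1): c = -1.1975 + -0.2200i → escape time 9
(row=0, col=2): c = -0.9350 + -0.2200i → escape time 9
(row=0, col=3): c = -0.6725 + -0.2200i → escape time 9
(row=0, col=4): c = -0.4100 + -0.2200i → escape time 9
(row=1, col=0): c = -1.4600 + -0.3875i → escape time 4
(row=1, col=1): c = -1.1975 + -0.3875i → escape time 7
(row=1, col=2): c = -0.9350 + -0.3875i → escape time 7
(row=1, col=3): c = -0.6725 + -0.3875i → escape time 9
(row=1, col=4): c = -0.4100 + -0.3875i → escape time 9
(row=2, col=0): c = -1.4600 + -0.5550i → escape time 3
(row=2, col=1): c = -1.1975 + -0.5550i → escape time 4
(row=2, col=2): c = -0.9350 + -0.5550i → escape time 5
(row=2, col=3): c = -0.6725 + -0.5550i → escape time 7
(row=2, col=4): c = -0.4100 + -0.5550i → escape time 9
(row=3, col=0): c = -1.4600 + -0.7225i → escape time 3
(row=3, col=1): c = -1.1975 + -0.7225i → escape time 3
(row=3, col=2): c = -0.9350 + -0.7225i → escape time 4
(row=3, col=3): c = -0.6725 + -0.7225i → escape time 5
(row=3, col=4): c = -0.4100 + -0.7225i → escape time 7
(row=4, col=0): c = -1.4600 + -0.8900i → escape time 3
(row=4, col=1): c = -1.1975 + -0.8900i → escape time 3
(row=4, col=2): c = -0.9350 + -0.8900i → escape time 3
(row=4, col=3): c = -0.6725 + -0.8900i → escape time 4
(row=4, col=4): c = -0.4100 + -0.8900i → escape time 5

Answer: 59999
47799
34579
33457
33345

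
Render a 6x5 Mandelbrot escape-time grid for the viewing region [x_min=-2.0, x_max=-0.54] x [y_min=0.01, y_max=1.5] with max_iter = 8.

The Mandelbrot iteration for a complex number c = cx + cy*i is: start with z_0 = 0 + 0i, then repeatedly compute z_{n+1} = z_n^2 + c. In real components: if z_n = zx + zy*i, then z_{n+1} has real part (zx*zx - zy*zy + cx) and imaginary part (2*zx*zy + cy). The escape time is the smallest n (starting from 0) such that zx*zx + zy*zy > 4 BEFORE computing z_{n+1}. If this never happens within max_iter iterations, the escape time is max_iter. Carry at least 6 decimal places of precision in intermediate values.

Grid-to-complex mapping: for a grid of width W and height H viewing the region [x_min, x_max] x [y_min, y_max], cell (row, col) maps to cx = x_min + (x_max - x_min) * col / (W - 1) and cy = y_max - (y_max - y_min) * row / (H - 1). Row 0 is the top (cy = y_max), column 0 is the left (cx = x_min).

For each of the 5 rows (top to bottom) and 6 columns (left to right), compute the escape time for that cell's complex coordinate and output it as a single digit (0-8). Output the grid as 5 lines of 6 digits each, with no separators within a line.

(row=0, col=0): c = -2.0000 + 1.5000i → escape time 1
(row=0, col=1): c = -1.7080 + 1.5000i → escape time 1
(row=0, col=2): c = -1.4160 + 1.5000i → escape time 1
(row=0, col=3): c = -1.1240 + 1.5000i → escape time 2
(row=0, col=4): c = -0.8320 + 1.5000i → escape time 2
(row=0, col=5): c = -0.5400 + 1.5000i → escape time 2
(row=1, col=0): c = -2.0000 + 1.1275i → escape time 1
(row=1, col=1): c = -1.7080 + 1.1275i → escape time 1
(row=1, col=2): c = -1.4160 + 1.1275i → escape time 2
(row=1, col=3): c = -1.1240 + 1.1275i → escape time 3
(row=1, col=4): c = -0.8320 + 1.1275i → escape time 3
(row=1, col=5): c = -0.5400 + 1.1275i → escape time 3
(row=2, col=0): c = -2.0000 + 0.7550i → escape time 1
(row=2, col=1): c = -1.7080 + 0.7550i → escape time 3
(row=2, col=2): c = -1.4160 + 0.7550i → escape time 3
(row=2, col=3): c = -1.1240 + 0.7550i → escape time 3
(row=2, col=4): c = -0.8320 + 0.7550i → escape time 4
(row=2, col=5): c = -0.5400 + 0.7550i → escape time 6
(row=3, col=0): c = -2.0000 + 0.3825i → escape time 1
(row=3, col=1): c = -1.7080 + 0.3825i → escape time 3
(row=3, col=2): c = -1.4160 + 0.3825i → escape time 5
(row=3, col=3): c = -1.1240 + 0.3825i → escape time 7
(row=3, col=4): c = -0.8320 + 0.3825i → escape time 7
(row=3, col=5): c = -0.5400 + 0.3825i → escape time 8
(row=4, col=0): c = -2.0000 + 0.0100i → escape time 1
(row=4, col=1): c = -1.7080 + 0.0100i → escape time 8
(row=4, col=2): c = -1.4160 + 0.0100i → escape time 8
(row=4, col=3): c = -1.1240 + 0.0100i → escape time 8
(row=4, col=4): c = -0.8320 + 0.0100i → escape time 8
(row=4, col=5): c = -0.5400 + 0.0100i → escape time 8

Answer: 111222
112333
133346
135778
188888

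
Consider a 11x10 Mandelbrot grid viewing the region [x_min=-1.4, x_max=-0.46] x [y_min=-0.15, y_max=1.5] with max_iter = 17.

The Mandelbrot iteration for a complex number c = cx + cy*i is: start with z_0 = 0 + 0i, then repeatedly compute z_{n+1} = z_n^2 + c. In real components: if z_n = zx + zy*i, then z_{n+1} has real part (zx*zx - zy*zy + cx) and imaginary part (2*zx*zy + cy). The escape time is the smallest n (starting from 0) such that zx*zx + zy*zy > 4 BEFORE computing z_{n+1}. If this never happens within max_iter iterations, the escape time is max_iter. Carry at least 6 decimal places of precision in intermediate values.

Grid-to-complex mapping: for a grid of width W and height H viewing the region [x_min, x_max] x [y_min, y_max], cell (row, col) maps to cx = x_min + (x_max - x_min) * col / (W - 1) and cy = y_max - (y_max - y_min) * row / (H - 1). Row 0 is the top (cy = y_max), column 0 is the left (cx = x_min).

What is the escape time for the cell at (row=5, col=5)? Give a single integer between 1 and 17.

z_0 = 0 + 0i, c = -0.9300 + 0.5833i
Iter 1: z = -0.9300 + 0.5833i, |z|^2 = 1.2052
Iter 2: z = -0.4054 + -0.5017i, |z|^2 = 0.4160
Iter 3: z = -1.0173 + 0.9901i, |z|^2 = 2.0152
Iter 4: z = -0.8752 + -1.4311i, |z|^2 = 2.8142
Iter 5: z = -2.2121 + 3.0885i, |z|^2 = 14.4321
Escaped at iteration 5

Answer: 5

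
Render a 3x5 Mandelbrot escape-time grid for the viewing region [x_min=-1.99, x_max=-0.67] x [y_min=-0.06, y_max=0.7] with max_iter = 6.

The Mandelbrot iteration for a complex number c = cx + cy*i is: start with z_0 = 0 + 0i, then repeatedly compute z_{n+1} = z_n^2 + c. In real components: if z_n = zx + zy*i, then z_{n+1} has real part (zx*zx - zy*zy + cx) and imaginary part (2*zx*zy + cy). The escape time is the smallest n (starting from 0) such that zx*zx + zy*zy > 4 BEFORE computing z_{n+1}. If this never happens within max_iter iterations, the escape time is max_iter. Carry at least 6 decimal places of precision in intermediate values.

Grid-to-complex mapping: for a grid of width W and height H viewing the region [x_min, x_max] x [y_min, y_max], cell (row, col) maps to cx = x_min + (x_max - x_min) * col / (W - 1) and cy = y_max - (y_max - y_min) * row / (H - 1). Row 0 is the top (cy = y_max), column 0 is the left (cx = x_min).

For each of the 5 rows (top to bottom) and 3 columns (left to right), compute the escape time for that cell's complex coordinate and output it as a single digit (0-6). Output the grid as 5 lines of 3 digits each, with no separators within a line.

(row=0, col=0): c = -1.9900 + 0.7000i → escape time 1
(row=0, col=1): c = -1.3300 + 0.7000i → escape time 3
(row=0, col=2): c = -0.6700 + 0.7000i → escape time 5
(row=1, col=0): c = -1.9900 + 0.5100i → escape time 1
(row=1, col=1): c = -1.3300 + 0.5100i → escape time 3
(row=1, col=2): c = -0.6700 + 0.5100i → escape time 6
(row=2, col=0): c = -1.9900 + 0.3200i → escape time 1
(row=2, col=1): c = -1.3300 + 0.3200i → escape time 6
(row=2, col=2): c = -0.6700 + 0.3200i → escape time 6
(row=3, col=0): c = -1.9900 + 0.1300i → escape time 3
(row=3, col=1): c = -1.3300 + 0.1300i → escape time 6
(row=3, col=2): c = -0.6700 + 0.1300i → escape time 6
(row=4, col=0): c = -1.9900 + -0.0600i → escape time 4
(row=4, col=1): c = -1.3300 + -0.0600i → escape time 6
(row=4, col=2): c = -0.6700 + -0.0600i → escape time 6

Answer: 135
136
166
366
466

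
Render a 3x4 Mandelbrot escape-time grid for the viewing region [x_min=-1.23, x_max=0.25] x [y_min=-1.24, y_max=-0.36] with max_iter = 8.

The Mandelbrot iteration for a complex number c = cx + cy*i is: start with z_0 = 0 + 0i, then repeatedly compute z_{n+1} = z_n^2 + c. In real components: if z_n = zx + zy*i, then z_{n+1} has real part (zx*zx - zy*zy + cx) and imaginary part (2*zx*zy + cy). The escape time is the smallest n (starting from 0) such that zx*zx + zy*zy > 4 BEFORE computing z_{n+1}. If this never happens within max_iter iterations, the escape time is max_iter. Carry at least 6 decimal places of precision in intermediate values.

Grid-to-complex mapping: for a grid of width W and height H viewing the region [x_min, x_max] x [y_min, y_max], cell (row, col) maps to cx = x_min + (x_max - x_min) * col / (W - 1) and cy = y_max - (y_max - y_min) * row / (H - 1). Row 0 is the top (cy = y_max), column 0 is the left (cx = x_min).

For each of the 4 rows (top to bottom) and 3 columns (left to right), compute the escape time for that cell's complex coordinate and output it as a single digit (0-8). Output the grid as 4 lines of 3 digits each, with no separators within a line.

Answer: 888
388
344
232

Derivation:
(row=0, col=0): c = -1.2300 + -0.3600i → escape time 8
(row=0, col=1): c = -0.4900 + -0.3600i → escape time 8
(row=0, col=2): c = 0.2500 + -0.3600i → escape time 8
(row=1, col=0): c = -1.2300 + -0.6533i → escape time 3
(row=1, col=1): c = -0.4900 + -0.6533i → escape time 8
(row=1, col=2): c = 0.2500 + -0.6533i → escape time 8
(row=2, col=0): c = -1.2300 + -0.9467i → escape time 3
(row=2, col=1): c = -0.4900 + -0.9467i → escape time 4
(row=2, col=2): c = 0.2500 + -0.9467i → escape time 4
(row=3, col=0): c = -1.2300 + -1.2400i → escape time 2
(row=3, col=1): c = -0.4900 + -1.2400i → escape time 3
(row=3, col=2): c = 0.2500 + -1.2400i → escape time 2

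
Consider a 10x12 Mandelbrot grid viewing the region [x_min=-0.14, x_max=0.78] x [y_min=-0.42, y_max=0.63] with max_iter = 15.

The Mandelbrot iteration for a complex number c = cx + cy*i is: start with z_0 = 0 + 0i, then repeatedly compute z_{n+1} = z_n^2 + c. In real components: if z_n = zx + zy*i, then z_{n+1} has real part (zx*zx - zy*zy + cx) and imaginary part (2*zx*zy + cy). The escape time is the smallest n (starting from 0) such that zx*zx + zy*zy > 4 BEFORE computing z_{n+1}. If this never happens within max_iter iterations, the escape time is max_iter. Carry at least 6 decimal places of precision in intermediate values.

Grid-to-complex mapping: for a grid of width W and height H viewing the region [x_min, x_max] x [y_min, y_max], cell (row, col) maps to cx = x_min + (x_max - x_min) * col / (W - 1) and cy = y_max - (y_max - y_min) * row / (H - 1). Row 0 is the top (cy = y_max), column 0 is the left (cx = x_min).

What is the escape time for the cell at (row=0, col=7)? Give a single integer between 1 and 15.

Answer: 3

Derivation:
z_0 = 0 + 0i, c = 0.5756 + 0.6300i
Iter 1: z = 0.5756 + 0.6300i, |z|^2 = 0.7282
Iter 2: z = 0.5099 + 1.3552i, |z|^2 = 2.0966
Iter 3: z = -1.0010 + 2.0121i, |z|^2 = 5.0505
Escaped at iteration 3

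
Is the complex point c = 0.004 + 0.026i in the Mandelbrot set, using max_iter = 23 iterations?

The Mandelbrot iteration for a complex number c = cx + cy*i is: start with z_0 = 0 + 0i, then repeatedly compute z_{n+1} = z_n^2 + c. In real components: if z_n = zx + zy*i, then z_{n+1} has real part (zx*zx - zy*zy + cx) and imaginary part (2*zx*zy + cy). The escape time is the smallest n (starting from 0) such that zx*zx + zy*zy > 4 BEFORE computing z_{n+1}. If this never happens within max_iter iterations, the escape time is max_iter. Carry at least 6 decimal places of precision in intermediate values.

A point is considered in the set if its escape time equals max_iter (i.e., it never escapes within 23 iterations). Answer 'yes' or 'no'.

z_0 = 0 + 0i, c = 0.0040 + 0.0260i
Iter 1: z = 0.0040 + 0.0260i, |z|^2 = 0.0007
Iter 2: z = 0.0033 + 0.0262i, |z|^2 = 0.0007
Iter 3: z = 0.0033 + 0.0262i, |z|^2 = 0.0007
Iter 4: z = 0.0033 + 0.0262i, |z|^2 = 0.0007
Iter 5: z = 0.0033 + 0.0262i, |z|^2 = 0.0007
Iter 6: z = 0.0033 + 0.0262i, |z|^2 = 0.0007
Iter 7: z = 0.0033 + 0.0262i, |z|^2 = 0.0007
Iter 8: z = 0.0033 + 0.0262i, |z|^2 = 0.0007
Iter 9: z = 0.0033 + 0.0262i, |z|^2 = 0.0007
Iter 10: z = 0.0033 + 0.0262i, |z|^2 = 0.0007
Iter 11: z = 0.0033 + 0.0262i, |z|^2 = 0.0007
Iter 12: z = 0.0033 + 0.0262i, |z|^2 = 0.0007
Iter 13: z = 0.0033 + 0.0262i, |z|^2 = 0.0007
Iter 14: z = 0.0033 + 0.0262i, |z|^2 = 0.0007
Iter 15: z = 0.0033 + 0.0262i, |z|^2 = 0.0007
Iter 16: z = 0.0033 + 0.0262i, |z|^2 = 0.0007
Iter 17: z = 0.0033 + 0.0262i, |z|^2 = 0.0007
Iter 18: z = 0.0033 + 0.0262i, |z|^2 = 0.0007
Iter 19: z = 0.0033 + 0.0262i, |z|^2 = 0.0007
Iter 20: z = 0.0033 + 0.0262i, |z|^2 = 0.0007
Iter 21: z = 0.0033 + 0.0262i, |z|^2 = 0.0007
Iter 22: z = 0.0033 + 0.0262i, |z|^2 = 0.0007
Did not escape in 23 iterations → in set

Answer: yes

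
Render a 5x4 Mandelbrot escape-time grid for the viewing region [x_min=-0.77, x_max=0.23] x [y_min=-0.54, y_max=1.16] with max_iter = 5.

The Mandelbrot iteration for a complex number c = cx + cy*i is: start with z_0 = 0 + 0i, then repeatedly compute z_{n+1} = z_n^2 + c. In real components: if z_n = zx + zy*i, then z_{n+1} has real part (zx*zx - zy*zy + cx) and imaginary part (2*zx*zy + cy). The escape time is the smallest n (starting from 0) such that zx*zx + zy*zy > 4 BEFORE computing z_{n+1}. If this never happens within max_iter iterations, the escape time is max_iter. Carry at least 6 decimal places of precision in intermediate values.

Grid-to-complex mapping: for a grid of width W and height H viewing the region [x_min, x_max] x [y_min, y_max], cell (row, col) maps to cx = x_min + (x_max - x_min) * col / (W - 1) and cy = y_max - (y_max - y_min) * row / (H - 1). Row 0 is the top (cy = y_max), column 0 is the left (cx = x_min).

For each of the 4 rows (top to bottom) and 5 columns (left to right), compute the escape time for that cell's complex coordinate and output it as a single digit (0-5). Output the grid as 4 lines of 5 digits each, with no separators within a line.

(row=0, col=0): c = -0.7700 + 1.1600i → escape time 3
(row=0, col=1): c = -0.5200 + 1.1600i → escape time 3
(row=0, col=2): c = -0.2700 + 1.1600i → escape time 4
(row=0, col=3): c = -0.0200 + 1.1600i → escape time 4
(row=0, col=4): c = 0.2300 + 1.1600i → escape time 3
(row=1, col=0): c = -0.7700 + 0.5933i → escape time 5
(row=1, col=1): c = -0.5200 + 0.5933i → escape time 5
(row=1, col=2): c = -0.2700 + 0.5933i → escape time 5
(row=1, col=3): c = -0.0200 + 0.5933i → escape time 5
(row=1, col=4): c = 0.2300 + 0.5933i → escape time 5
(row=2, col=0): c = -0.7700 + 0.0267i → escape time 5
(row=2, col=1): c = -0.5200 + 0.0267i → escape time 5
(row=2, col=2): c = -0.2700 + 0.0267i → escape time 5
(row=2, col=3): c = -0.0200 + 0.0267i → escape time 5
(row=2, col=4): c = 0.2300 + 0.0267i → escape time 5
(row=3, col=0): c = -0.7700 + -0.5400i → escape time 5
(row=3, col=1): c = -0.5200 + -0.5400i → escape time 5
(row=3, col=2): c = -0.2700 + -0.5400i → escape time 5
(row=3, col=3): c = -0.0200 + -0.5400i → escape time 5
(row=3, col=4): c = 0.2300 + -0.5400i → escape time 5

Answer: 33443
55555
55555
55555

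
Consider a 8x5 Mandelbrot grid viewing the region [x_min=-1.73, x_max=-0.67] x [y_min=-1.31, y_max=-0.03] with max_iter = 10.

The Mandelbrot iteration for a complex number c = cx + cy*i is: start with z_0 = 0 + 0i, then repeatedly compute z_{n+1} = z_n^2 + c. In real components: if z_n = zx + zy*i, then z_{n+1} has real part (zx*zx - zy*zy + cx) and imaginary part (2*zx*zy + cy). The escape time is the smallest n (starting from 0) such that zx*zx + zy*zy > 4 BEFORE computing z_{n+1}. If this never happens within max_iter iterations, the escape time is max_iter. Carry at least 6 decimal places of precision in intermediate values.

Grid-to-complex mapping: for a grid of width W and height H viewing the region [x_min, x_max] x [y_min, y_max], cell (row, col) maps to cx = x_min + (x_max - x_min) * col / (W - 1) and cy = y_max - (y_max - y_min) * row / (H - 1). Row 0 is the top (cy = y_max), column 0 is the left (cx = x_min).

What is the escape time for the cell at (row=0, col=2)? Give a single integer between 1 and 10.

z_0 = 0 + 0i, c = -1.4271 + -0.0300i
Iter 1: z = -1.4271 + -0.0300i, |z|^2 = 2.0376
Iter 2: z = 0.6087 + 0.0556i, |z|^2 = 0.3736
Iter 3: z = -1.0597 + 0.0377i, |z|^2 = 1.1244
Iter 4: z = -0.3055 + -0.1099i, |z|^2 = 0.1054
Iter 5: z = -1.3459 + 0.0372i, |z|^2 = 1.8128
Iter 6: z = 0.3829 + -0.1301i, |z|^2 = 0.1635
Iter 7: z = -1.2975 + -0.1296i, |z|^2 = 1.7003
Iter 8: z = 0.2395 + 0.3064i, |z|^2 = 0.1512
Iter 9: z = -1.4636 + 0.1168i, |z|^2 = 2.1558

Answer: 10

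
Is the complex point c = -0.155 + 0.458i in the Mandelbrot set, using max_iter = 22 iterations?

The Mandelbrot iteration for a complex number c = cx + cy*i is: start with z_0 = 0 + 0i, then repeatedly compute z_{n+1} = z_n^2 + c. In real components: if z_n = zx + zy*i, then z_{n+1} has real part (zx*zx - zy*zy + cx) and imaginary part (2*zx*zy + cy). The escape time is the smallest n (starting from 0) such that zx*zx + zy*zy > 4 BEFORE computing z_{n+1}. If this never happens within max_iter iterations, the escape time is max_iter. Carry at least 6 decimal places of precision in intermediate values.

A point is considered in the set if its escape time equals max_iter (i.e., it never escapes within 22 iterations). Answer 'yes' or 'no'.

z_0 = 0 + 0i, c = -0.1550 + 0.4580i
Iter 1: z = -0.1550 + 0.4580i, |z|^2 = 0.2338
Iter 2: z = -0.3407 + 0.3160i, |z|^2 = 0.2160
Iter 3: z = -0.1388 + 0.2426i, |z|^2 = 0.0781
Iter 4: z = -0.1946 + 0.3907i, |z|^2 = 0.1905
Iter 5: z = -0.2697 + 0.3059i, |z|^2 = 0.1664
Iter 6: z = -0.1758 + 0.2930i, |z|^2 = 0.1167
Iter 7: z = -0.2099 + 0.3550i, |z|^2 = 0.1701
Iter 8: z = -0.2369 + 0.3090i, |z|^2 = 0.1516
Iter 9: z = -0.1943 + 0.3116i, |z|^2 = 0.1348
Iter 10: z = -0.2143 + 0.3369i, |z|^2 = 0.1594
Iter 11: z = -0.2226 + 0.3136i, |z|^2 = 0.1479
Iter 12: z = -0.2038 + 0.3184i, |z|^2 = 0.1429
Iter 13: z = -0.2148 + 0.3282i, |z|^2 = 0.1539
Iter 14: z = -0.2166 + 0.3170i, |z|^2 = 0.1474
Iter 15: z = -0.2086 + 0.3207i, |z|^2 = 0.1464
Iter 16: z = -0.2144 + 0.3242i, |z|^2 = 0.1511
Iter 17: z = -0.2142 + 0.3190i, |z|^2 = 0.1476
Iter 18: z = -0.2109 + 0.3214i, |z|^2 = 0.1477
Iter 19: z = -0.2138 + 0.3225i, |z|^2 = 0.1497
Iter 20: z = -0.2133 + 0.3201i, |z|^2 = 0.1480
Iter 21: z = -0.2120 + 0.3215i, |z|^2 = 0.1483
Did not escape in 22 iterations → in set

Answer: yes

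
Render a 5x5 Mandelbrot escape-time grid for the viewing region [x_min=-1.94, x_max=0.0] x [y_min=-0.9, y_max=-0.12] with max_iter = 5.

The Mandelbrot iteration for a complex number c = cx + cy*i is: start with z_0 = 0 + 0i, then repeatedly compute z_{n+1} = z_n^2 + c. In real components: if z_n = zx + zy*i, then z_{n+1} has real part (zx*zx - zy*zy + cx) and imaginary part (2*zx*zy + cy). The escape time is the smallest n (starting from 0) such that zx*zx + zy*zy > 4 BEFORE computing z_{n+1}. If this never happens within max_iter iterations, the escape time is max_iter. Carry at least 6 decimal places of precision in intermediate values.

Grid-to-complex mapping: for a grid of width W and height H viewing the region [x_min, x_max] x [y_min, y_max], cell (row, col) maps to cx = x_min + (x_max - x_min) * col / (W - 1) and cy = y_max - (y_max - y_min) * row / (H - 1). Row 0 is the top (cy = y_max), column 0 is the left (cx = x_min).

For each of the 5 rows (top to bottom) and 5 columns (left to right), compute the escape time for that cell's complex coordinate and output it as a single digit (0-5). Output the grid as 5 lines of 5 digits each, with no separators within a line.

Answer: 45555
35555
13555
13455
13345

Derivation:
(row=0, col=0): c = -1.9400 + -0.1200i → escape time 4
(row=0, col=1): c = -1.4550 + -0.1200i → escape time 5
(row=0, col=2): c = -0.9700 + -0.1200i → escape time 5
(row=0, col=3): c = -0.4850 + -0.1200i → escape time 5
(row=0, col=4): c = 0.0000 + -0.1200i → escape time 5
(row=1, col=0): c = -1.9400 + -0.3150i → escape time 3
(row=1, col=1): c = -1.4550 + -0.3150i → escape time 5
(row=1, col=2): c = -0.9700 + -0.3150i → escape time 5
(row=1, col=3): c = -0.4850 + -0.3150i → escape time 5
(row=1, col=4): c = 0.0000 + -0.3150i → escape time 5
(row=2, col=0): c = -1.9400 + -0.5100i → escape time 1
(row=2, col=1): c = -1.4550 + -0.5100i → escape time 3
(row=2, col=2): c = -0.9700 + -0.5100i → escape time 5
(row=2, col=3): c = -0.4850 + -0.5100i → escape time 5
(row=2, col=4): c = 0.0000 + -0.5100i → escape time 5
(row=3, col=0): c = -1.9400 + -0.7050i → escape time 1
(row=3, col=1): c = -1.4550 + -0.7050i → escape time 3
(row=3, col=2): c = -0.9700 + -0.7050i → escape time 4
(row=3, col=3): c = -0.4850 + -0.7050i → escape time 5
(row=3, col=4): c = 0.0000 + -0.7050i → escape time 5
(row=4, col=0): c = -1.9400 + -0.9000i → escape time 1
(row=4, col=1): c = -1.4550 + -0.9000i → escape time 3
(row=4, col=2): c = -0.9700 + -0.9000i → escape time 3
(row=4, col=3): c = -0.4850 + -0.9000i → escape time 4
(row=4, col=4): c = 0.0000 + -0.9000i → escape time 5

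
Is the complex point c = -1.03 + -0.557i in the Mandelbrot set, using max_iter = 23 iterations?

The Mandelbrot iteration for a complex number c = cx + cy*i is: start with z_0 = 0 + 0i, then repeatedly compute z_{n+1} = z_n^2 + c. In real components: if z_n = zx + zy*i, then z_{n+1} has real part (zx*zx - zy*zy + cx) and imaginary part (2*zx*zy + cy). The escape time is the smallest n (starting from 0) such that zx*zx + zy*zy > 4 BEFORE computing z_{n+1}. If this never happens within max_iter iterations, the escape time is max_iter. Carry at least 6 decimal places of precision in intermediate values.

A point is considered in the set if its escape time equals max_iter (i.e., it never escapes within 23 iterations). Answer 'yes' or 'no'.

Answer: no

Derivation:
z_0 = 0 + 0i, c = -1.0300 + -0.5570i
Iter 1: z = -1.0300 + -0.5570i, |z|^2 = 1.3711
Iter 2: z = -0.2793 + 0.5904i, |z|^2 = 0.4266
Iter 3: z = -1.3006 + -0.8869i, |z|^2 = 2.4780
Iter 4: z = -0.1251 + 1.7498i, |z|^2 = 3.0776
Iter 5: z = -4.0763 + -0.9947i, |z|^2 = 17.6058
Escaped at iteration 5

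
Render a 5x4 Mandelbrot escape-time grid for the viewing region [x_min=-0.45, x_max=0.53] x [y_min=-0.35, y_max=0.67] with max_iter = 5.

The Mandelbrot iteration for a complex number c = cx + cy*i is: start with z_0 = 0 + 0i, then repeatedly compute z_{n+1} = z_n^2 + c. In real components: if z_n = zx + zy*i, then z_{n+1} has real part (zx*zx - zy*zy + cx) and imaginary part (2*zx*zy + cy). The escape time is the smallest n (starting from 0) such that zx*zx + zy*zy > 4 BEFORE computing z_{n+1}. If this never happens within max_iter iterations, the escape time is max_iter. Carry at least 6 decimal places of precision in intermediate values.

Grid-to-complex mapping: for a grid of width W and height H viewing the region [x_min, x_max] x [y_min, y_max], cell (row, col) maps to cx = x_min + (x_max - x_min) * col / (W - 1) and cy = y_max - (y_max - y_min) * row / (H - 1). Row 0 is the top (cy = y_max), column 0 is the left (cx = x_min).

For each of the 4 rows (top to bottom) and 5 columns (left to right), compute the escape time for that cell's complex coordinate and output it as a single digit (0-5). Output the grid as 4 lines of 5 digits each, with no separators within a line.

(row=0, col=0): c = -0.4500 + 0.6700i → escape time 5
(row=0, col=1): c = -0.2050 + 0.6700i → escape time 5
(row=0, col=2): c = 0.0400 + 0.6700i → escape time 5
(row=0, col=3): c = 0.2850 + 0.6700i → escape time 5
(row=0, col=4): c = 0.5300 + 0.6700i → escape time 3
(row=1, col=0): c = -0.4500 + 0.3300i → escape time 5
(row=1, col=1): c = -0.2050 + 0.3300i → escape time 5
(row=1, col=2): c = 0.0400 + 0.3300i → escape time 5
(row=1, col=3): c = 0.2850 + 0.3300i → escape time 5
(row=1, col=4): c = 0.5300 + 0.3300i → escape time 5
(row=2, col=0): c = -0.4500 + -0.0100i → escape time 5
(row=2, col=1): c = -0.2050 + -0.0100i → escape time 5
(row=2, col=2): c = 0.0400 + -0.0100i → escape time 5
(row=2, col=3): c = 0.2850 + -0.0100i → escape time 5
(row=2, col=4): c = 0.5300 + -0.0100i → escape time 5
(row=3, col=0): c = -0.4500 + -0.3500i → escape time 5
(row=3, col=1): c = -0.2050 + -0.3500i → escape time 5
(row=3, col=2): c = 0.0400 + -0.3500i → escape time 5
(row=3, col=3): c = 0.2850 + -0.3500i → escape time 5
(row=3, col=4): c = 0.5300 + -0.3500i → escape time 5

Answer: 55553
55555
55555
55555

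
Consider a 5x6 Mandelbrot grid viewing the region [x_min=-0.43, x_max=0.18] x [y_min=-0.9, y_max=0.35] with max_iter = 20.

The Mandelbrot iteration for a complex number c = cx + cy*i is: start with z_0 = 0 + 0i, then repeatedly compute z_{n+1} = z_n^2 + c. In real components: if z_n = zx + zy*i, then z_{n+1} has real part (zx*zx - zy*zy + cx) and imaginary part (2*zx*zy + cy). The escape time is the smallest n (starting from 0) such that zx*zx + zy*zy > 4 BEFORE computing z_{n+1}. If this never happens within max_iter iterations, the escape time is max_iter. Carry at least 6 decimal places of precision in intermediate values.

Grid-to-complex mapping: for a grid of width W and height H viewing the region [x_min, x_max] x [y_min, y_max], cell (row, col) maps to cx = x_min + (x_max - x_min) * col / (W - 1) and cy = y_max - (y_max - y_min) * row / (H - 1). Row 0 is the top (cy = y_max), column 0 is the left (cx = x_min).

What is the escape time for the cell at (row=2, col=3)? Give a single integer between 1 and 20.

z_0 = 0 + 0i, c = 0.0275 + -0.1500i
Iter 1: z = 0.0275 + -0.1500i, |z|^2 = 0.0233
Iter 2: z = 0.0058 + -0.1583i, |z|^2 = 0.0251
Iter 3: z = 0.0025 + -0.1518i, |z|^2 = 0.0231
Iter 4: z = 0.0045 + -0.1508i, |z|^2 = 0.0227
Iter 5: z = 0.0048 + -0.1513i, |z|^2 = 0.0229
Iter 6: z = 0.0046 + -0.1515i, |z|^2 = 0.0230
Iter 7: z = 0.0046 + -0.1514i, |z|^2 = 0.0229
Iter 8: z = 0.0046 + -0.1514i, |z|^2 = 0.0229
Iter 9: z = 0.0046 + -0.1514i, |z|^2 = 0.0229
Iter 10: z = 0.0046 + -0.1514i, |z|^2 = 0.0229
Iter 11: z = 0.0046 + -0.1514i, |z|^2 = 0.0229
Iter 12: z = 0.0046 + -0.1514i, |z|^2 = 0.0229
Iter 13: z = 0.0046 + -0.1514i, |z|^2 = 0.0229
Iter 14: z = 0.0046 + -0.1514i, |z|^2 = 0.0229
Iter 15: z = 0.0046 + -0.1514i, |z|^2 = 0.0229
Iter 16: z = 0.0046 + -0.1514i, |z|^2 = 0.0229
Iter 17: z = 0.0046 + -0.1514i, |z|^2 = 0.0229
Iter 18: z = 0.0046 + -0.1514i, |z|^2 = 0.0229
Iter 19: z = 0.0046 + -0.1514i, |z|^2 = 0.0229

Answer: 20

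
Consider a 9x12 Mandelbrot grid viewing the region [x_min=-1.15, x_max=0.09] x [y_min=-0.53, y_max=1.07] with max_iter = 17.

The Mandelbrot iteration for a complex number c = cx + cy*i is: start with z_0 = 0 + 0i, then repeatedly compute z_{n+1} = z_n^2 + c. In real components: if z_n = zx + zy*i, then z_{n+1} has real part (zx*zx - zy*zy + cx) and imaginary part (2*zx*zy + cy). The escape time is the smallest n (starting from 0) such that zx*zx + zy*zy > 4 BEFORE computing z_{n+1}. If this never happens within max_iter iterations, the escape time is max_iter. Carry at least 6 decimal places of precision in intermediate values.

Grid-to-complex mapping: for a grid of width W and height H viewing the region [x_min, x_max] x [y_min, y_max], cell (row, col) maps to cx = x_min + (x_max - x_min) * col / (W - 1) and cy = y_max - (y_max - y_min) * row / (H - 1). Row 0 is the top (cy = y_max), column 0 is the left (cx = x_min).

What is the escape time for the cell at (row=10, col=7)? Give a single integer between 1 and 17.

z_0 = 0 + 0i, c = -0.0650 + -0.3845i
Iter 1: z = -0.0650 + -0.3845i, |z|^2 = 0.1521
Iter 2: z = -0.2087 + -0.3346i, |z|^2 = 0.1555
Iter 3: z = -0.1334 + -0.2449i, |z|^2 = 0.0778
Iter 4: z = -0.1072 + -0.3192i, |z|^2 = 0.1134
Iter 5: z = -0.1554 + -0.3161i, |z|^2 = 0.1241
Iter 6: z = -0.1408 + -0.2863i, |z|^2 = 0.1018
Iter 7: z = -0.1272 + -0.3039i, |z|^2 = 0.1085
Iter 8: z = -0.1412 + -0.3073i, |z|^2 = 0.1143
Iter 9: z = -0.1395 + -0.2978i, |z|^2 = 0.1081
Iter 10: z = -0.1342 + -0.3015i, |z|^2 = 0.1089
Iter 11: z = -0.1379 + -0.3036i, |z|^2 = 0.1112
Iter 12: z = -0.1382 + -0.3008i, |z|^2 = 0.1096
Iter 13: z = -0.1364 + -0.3014i, |z|^2 = 0.1095
Iter 14: z = -0.1372 + -0.3023i, |z|^2 = 0.1102
Iter 15: z = -0.1376 + -0.3016i, |z|^2 = 0.1099
Iter 16: z = -0.1370 + -0.3016i, |z|^2 = 0.1097

Answer: 17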